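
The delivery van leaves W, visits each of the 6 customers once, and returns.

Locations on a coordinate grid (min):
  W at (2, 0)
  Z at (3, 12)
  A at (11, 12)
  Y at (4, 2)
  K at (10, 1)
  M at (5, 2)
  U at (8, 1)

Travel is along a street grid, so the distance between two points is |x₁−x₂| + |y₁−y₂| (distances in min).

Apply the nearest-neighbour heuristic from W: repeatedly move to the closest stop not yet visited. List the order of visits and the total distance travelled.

W → [Y:4 / M:5 / U:7 / K:9 / Z:13 / A:21] → Y (4)
Y → [M:1 / U:5 / K:7 / Z:11 / A:17] → M (1)
M → [U:4 / K:6 / Z:12 / A:16] → U (4)
U → [K:2 / A:14 / Z:16] → K (2)
K → [A:12 / Z:18] → A (12)
A → [Z:8] → Z (8)
Return Z→W: 13.
Total = 4 + 1 + 4 + 2 + 12 + 8 + 13 = 44.

44 min along W → Y → M → U → K → A → Z → W.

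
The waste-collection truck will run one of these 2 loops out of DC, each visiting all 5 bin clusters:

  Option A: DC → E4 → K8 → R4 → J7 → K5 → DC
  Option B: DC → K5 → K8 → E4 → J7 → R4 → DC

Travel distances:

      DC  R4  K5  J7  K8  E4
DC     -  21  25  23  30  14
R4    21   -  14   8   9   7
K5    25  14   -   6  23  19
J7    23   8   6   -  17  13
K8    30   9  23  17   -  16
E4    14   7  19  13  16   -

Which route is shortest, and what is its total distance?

Option A: 14 + 16 + 9 + 8 + 6 + 25 = 78
Option B: 25 + 23 + 16 + 13 + 8 + 21 = 106

Shortest is Option A, total 78.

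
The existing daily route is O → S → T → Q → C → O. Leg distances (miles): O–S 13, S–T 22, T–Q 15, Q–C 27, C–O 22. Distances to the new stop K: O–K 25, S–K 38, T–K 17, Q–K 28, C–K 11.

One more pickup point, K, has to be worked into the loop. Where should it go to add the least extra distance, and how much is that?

Insertion cost between consecutive stops i–j is d(i,K) + d(K,j) − d(i,j):
  between O and S: 25 + 38 − 13 = 50
  between S and T: 38 + 17 − 22 = 33
  between T and Q: 17 + 28 − 15 = 30
  between Q and C: 28 + 11 − 27 = 12
  between C and O: 11 + 25 − 22 = 14
Cheapest insertion is between Q and C, adding 12.
New total = 99 + 12 = 111.

Minimum extra distance: 12 miles, inserting K between Q and C.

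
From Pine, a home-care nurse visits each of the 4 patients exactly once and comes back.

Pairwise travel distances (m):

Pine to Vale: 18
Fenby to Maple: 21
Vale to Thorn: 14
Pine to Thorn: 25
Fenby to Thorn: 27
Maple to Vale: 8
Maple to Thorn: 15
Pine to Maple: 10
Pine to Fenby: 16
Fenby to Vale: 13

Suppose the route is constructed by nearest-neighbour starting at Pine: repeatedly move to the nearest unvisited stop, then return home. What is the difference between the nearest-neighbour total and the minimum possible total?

From Pine: Maple=10, Fenby=16, Vale=18, Thorn=25 → choose Maple (10).
From Maple: Vale=8, Thorn=15, Fenby=21 → choose Vale (8).
From Vale: Fenby=13, Thorn=14 → choose Fenby (13).
From Fenby: Thorn=27 → choose Thorn (27).
NN route Pine → Maple → Vale → Fenby → Thorn → Pine costs 83.
Optimal: Pine → Fenby → Vale → Thorn → Maple → Pine costs 68 (by enumerating all 12 distinct tours).
Excess = 83 − 68 = 15.

15 m longer than the optimal tour.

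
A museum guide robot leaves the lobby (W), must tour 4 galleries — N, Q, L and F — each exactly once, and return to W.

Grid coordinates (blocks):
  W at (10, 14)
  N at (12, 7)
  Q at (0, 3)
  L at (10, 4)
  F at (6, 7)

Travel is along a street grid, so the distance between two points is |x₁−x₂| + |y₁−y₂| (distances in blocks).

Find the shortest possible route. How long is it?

Shortest round trip = 46 blocks.

There are 12 distinct closed tours to check (reversals are equivalent).
W-N-Q-L-F-W: 9+16+11+7+11 = 54
W-N-Q-F-L-W: 9+16+10+7+10 = 52
W-N-L-Q-F-W: 9+5+11+10+11 = 46
W-N-L-F-Q-W: 9+5+7+10+21 = 52
W-N-F-Q-L-W: 9+6+10+11+10 = 46
W-N-F-L-Q-W: 9+6+7+11+21 = 54
W-Q-N-L-F-W: 21+16+5+7+11 = 60
W-Q-N-F-L-W: 21+16+6+7+10 = 60
W-Q-L-N-F-W: 21+11+5+6+11 = 54
W-Q-F-N-L-W: 21+10+6+5+10 = 52
W-L-N-Q-F-W: 10+5+16+10+11 = 52
W-L-Q-N-F-W: 10+11+16+6+11 = 54
The minimum is 46.
One optimal route: W → N → L → Q → F → W (or its reverse).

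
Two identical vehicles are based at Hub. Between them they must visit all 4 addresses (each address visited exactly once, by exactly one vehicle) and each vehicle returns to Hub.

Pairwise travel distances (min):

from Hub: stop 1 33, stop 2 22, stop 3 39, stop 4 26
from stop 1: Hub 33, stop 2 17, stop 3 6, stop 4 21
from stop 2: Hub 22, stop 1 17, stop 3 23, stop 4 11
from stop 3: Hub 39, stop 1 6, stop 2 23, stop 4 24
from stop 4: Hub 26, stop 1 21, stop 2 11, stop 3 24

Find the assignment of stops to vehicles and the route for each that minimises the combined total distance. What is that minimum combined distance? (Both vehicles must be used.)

Minimum combined distance: 133 min.

There are 2^3 − 1 = 7 ways to divide the 4 stops into two non-empty groups. For each, the best each vehicle can do is its own shortest tour through its group:
  {stop 1} + {stop 2, stop 3, stop 4}: 66 + 95 = 161
  {stop 2} + {stop 1, stop 3, stop 4}: 44 + 89 = 133
  {stop 1, stop 2} + {stop 3, stop 4}: 72 + 89 = 161
  {stop 3} + {stop 1, stop 2, stop 4}: 78 + 86 = 164
  {stop 1, stop 3} + {stop 2, stop 4}: 78 + 59 = 137
  {stop 2, stop 3} + {stop 1, stop 4}: 84 + 80 = 164
  … (7 splits in total)
Best: vehicle 1 Hub → stop 2 → Hub = 44; vehicle 2 Hub → stop 1 → stop 3 → stop 4 → Hub = 89; combined 133.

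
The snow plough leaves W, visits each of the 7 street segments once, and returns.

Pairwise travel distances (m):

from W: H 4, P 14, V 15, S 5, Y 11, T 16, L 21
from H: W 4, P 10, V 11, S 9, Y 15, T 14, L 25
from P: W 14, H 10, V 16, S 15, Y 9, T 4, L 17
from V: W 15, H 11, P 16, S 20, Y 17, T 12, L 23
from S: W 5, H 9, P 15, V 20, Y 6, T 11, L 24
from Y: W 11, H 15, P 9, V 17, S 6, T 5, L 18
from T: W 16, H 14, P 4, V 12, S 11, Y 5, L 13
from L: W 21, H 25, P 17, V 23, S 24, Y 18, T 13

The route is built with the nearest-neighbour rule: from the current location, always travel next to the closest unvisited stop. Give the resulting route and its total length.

88 m along W → H → S → Y → T → P → V → L → W.

From W: distances to unvisited — H=4, S=5, Y=11, P=14, V=15, T=16, L=21. Nearest is H (4).
From H: distances to unvisited — S=9, P=10, V=11, T=14, Y=15, L=25. Nearest is S (9).
From S: distances to unvisited — Y=6, T=11, P=15, V=20, L=24. Nearest is Y (6).
From Y: distances to unvisited — T=5, P=9, V=17, L=18. Nearest is T (5).
From T: distances to unvisited — P=4, V=12, L=13. Nearest is P (4).
From P: distances to unvisited — V=16, L=17. Nearest is V (16).
From V: distances to unvisited — L=23. Nearest is L (23).
Return L→W: 21.
Total = 4 + 9 + 6 + 5 + 4 + 16 + 23 + 21 = 88.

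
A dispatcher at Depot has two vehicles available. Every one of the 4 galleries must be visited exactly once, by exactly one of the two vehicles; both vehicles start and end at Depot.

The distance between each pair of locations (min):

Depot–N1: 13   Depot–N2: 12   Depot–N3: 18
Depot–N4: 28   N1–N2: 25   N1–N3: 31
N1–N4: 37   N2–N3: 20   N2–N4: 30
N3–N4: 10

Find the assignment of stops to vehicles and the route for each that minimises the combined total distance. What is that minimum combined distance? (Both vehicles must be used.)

There are 2^3 − 1 = 7 ways to divide the 4 stops into two non-empty groups. For each, the best each vehicle can do is its own shortest tour through its group:
  {N1} + {N2, N3, N4}: 26 + 70 = 96
  {N2} + {N1, N3, N4}: 24 + 78 = 102
  {N1, N2} + {N3, N4}: 50 + 56 = 106
  {N3} + {N1, N2, N4}: 36 + 92 = 128
  {N1, N3} + {N2, N4}: 62 + 70 = 132
  {N2, N3} + {N1, N4}: 50 + 78 = 128
  … (7 splits in total)
Best: vehicle 1 Depot → N1 → Depot = 26; vehicle 2 Depot → N2 → N3 → N4 → Depot = 70; combined 96.

Minimum combined distance: 96 min.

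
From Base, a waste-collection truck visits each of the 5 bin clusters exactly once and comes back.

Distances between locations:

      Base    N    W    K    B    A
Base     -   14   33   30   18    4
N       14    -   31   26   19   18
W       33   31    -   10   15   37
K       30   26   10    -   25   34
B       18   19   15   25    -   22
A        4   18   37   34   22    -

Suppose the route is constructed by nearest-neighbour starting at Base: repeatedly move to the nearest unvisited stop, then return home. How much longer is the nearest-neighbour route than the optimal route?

5 longer than the optimal tour.

From Base: A=4, N=14, B=18, K=30, W=33 → choose A (4).
From A: N=18, B=22, K=34, W=37 → choose N (18).
From N: B=19, K=26, W=31 → choose B (19).
From B: W=15, K=25 → choose W (15).
From W: K=10 → choose K (10).
NN route Base → A → N → B → W → K → Base costs 96.
Optimal: Base → N → K → W → B → A → Base costs 91 (by enumerating all 60 distinct tours).
Excess = 96 − 91 = 5.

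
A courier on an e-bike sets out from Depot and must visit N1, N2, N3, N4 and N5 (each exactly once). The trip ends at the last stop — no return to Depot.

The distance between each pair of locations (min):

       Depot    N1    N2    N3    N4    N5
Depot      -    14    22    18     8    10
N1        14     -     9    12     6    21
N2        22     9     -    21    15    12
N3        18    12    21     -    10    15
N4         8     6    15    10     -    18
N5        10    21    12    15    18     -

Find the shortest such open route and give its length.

There are 5! = 120 possible orderings.
Depot → N1 → N2 → N3 → N4 → N5: 14+9+21+10+18 = 72
Depot → N1 → N2 → N3 → N5 → N4: 14+9+21+15+18 = 77
Depot → N1 → N2 → N4 → N3 → N5: 14+9+15+10+15 = 63
Depot → N1 → N2 → N4 → N5 → N3: 14+9+15+18+15 = 71
Depot → N1 → N2 → N5 → N3 → N4: 14+9+12+15+10 = 60
Depot → N1 → N2 → N5 → N4 → N3: 14+9+12+18+10 = 63
Depot → N1 → N3 → N2 → N4 → N5: 14+12+21+15+18 = 80
Depot → N1 → N3 → N2 → N5 → N4: 14+12+21+12+18 = 77
Depot → N1 → N3 → N4 → N2 → N5: 14+12+10+15+12 = 63
Depot → N1 → N3 → N4 → N5 → N2: 14+12+10+18+12 = 66
Depot → N1 → N3 → N5 → N2 → N4: 14+12+15+12+15 = 68
Depot → N1 → N3 → N5 → N4 → N2: 14+12+15+18+15 = 74
Depot → N1 → N4 → N2 → N3 → N5: 14+6+15+21+15 = 71
Depot → N1 → N4 → N2 → N5 → N3: 14+6+15+12+15 = 62
… (106 more)
Depot → N5 → N2 → N1 → N4 → N3: 10+12+9+6+10 = 47  ← best
The minimum is 47.
One shortest path: Depot → N5 → N2 → N1 → N4 → N3.

Minimum one-way distance = 47 min.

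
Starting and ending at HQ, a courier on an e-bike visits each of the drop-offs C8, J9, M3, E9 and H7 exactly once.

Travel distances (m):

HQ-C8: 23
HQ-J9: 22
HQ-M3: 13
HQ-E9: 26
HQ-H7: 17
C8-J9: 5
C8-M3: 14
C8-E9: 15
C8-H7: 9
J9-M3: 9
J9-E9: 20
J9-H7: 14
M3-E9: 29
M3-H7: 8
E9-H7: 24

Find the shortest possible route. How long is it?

80 m — the shortest possible round trip.

There are 60 distinct closed tours to check (reversals are equivalent).
HQ-C8-J9-M3-E9-H7-HQ: 23+5+9+29+24+17 = 107
HQ-C8-J9-M3-H7-E9-HQ: 23+5+9+8+24+26 = 95
HQ-C8-J9-E9-M3-H7-HQ: 23+5+20+29+8+17 = 102
HQ-C8-J9-E9-H7-M3-HQ: 23+5+20+24+8+13 = 93
HQ-C8-J9-H7-M3-E9-HQ: 23+5+14+8+29+26 = 105
HQ-C8-J9-H7-E9-M3-HQ: 23+5+14+24+29+13 = 108
HQ-C8-M3-J9-E9-H7-HQ: 23+14+9+20+24+17 = 107
HQ-C8-M3-J9-H7-E9-HQ: 23+14+9+14+24+26 = 110
HQ-C8-M3-E9-J9-H7-HQ: 23+14+29+20+14+17 = 117
HQ-C8-M3-E9-H7-J9-HQ: 23+14+29+24+14+22 = 126
HQ-C8-M3-H7-J9-E9-HQ: 23+14+8+14+20+26 = 105
HQ-C8-M3-H7-E9-J9-HQ: 23+14+8+24+20+22 = 111
HQ-C8-E9-J9-M3-H7-HQ: 23+15+20+9+8+17 = 92
HQ-C8-E9-J9-H7-M3-HQ: 23+15+20+14+8+13 = 93
… (46 more)
HQ-E9-C8-J9-M3-H7-HQ: 26+15+5+9+8+17 = 80  ← best
The minimum is 80.
One optimal route: HQ → E9 → C8 → J9 → M3 → H7 → HQ (or its reverse).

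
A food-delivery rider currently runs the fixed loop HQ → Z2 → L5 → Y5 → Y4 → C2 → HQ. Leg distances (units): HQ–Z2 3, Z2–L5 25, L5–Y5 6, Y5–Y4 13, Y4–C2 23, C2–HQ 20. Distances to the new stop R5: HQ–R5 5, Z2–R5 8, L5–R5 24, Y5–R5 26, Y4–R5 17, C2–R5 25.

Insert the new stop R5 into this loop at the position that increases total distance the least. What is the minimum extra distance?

Minimum extra distance: 7, inserting R5 between Z2 and L5.

Insertion cost between consecutive stops i–j is d(i,R5) + d(R5,j) − d(i,j):
  between HQ and Z2: 5 + 8 − 3 = 10
  between Z2 and L5: 8 + 24 − 25 = 7
  between L5 and Y5: 24 + 26 − 6 = 44
  between Y5 and Y4: 26 + 17 − 13 = 30
  between Y4 and C2: 17 + 25 − 23 = 19
  between C2 and HQ: 25 + 5 − 20 = 10
Cheapest insertion is between Z2 and L5, adding 7.
New total = 90 + 7 = 97.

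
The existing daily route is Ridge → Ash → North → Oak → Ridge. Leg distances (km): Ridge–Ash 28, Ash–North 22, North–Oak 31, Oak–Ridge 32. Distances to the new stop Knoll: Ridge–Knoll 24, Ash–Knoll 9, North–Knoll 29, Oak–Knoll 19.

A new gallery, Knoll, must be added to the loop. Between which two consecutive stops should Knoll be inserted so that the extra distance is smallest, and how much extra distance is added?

Minimum extra distance: 5 km, inserting Knoll between Ridge and Ash.

Insertion cost between consecutive stops i–j is d(i,Knoll) + d(Knoll,j) − d(i,j):
  between Ridge and Ash: 24 + 9 − 28 = 5
  between Ash and North: 9 + 29 − 22 = 16
  between North and Oak: 29 + 19 − 31 = 17
  between Oak and Ridge: 19 + 24 − 32 = 11
Cheapest insertion is between Ridge and Ash, adding 5.
New total = 113 + 5 = 118.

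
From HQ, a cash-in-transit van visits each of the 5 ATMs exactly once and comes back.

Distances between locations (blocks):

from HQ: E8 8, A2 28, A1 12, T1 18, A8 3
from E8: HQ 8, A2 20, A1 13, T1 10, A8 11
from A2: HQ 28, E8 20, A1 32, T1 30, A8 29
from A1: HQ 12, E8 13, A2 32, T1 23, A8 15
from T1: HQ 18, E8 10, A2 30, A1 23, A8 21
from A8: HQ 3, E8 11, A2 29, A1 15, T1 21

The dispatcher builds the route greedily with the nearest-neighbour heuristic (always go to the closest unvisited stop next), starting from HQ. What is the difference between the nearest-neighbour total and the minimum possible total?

Excess over optimum: 10 blocks.

HQ: A8=3, E8=8, A1=12, T1=18, A2=28 ⇒ A8
A8: E8=11, A1=15, T1=21, A2=29 ⇒ E8
E8: T1=10, A1=13, A2=20 ⇒ T1
T1: A1=23, A2=30 ⇒ A1
A1: A2=32 ⇒ A2
NN route HQ → A8 → E8 → T1 → A1 → A2 → HQ costs 107.
Optimal: HQ → A1 → E8 → T1 → A2 → A8 → HQ costs 97 (by enumerating all 60 distinct tours).
Excess = 107 − 97 = 10.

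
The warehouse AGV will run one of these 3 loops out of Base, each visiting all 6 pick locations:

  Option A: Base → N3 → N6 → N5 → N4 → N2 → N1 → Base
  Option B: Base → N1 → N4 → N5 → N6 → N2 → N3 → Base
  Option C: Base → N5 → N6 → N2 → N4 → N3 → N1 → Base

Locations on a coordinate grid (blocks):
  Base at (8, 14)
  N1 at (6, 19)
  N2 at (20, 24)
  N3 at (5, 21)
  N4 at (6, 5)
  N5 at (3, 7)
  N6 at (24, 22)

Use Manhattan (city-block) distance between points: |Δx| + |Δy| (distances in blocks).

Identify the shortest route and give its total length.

96 blocks — Option B is the shortest.

Option A: 10 + 20 + 36 + 5 + 33 + 19 + 7 = 130
Option B: 7 + 14 + 5 + 36 + 6 + 18 + 10 = 96
Option C: 12 + 36 + 6 + 33 + 17 + 3 + 7 = 114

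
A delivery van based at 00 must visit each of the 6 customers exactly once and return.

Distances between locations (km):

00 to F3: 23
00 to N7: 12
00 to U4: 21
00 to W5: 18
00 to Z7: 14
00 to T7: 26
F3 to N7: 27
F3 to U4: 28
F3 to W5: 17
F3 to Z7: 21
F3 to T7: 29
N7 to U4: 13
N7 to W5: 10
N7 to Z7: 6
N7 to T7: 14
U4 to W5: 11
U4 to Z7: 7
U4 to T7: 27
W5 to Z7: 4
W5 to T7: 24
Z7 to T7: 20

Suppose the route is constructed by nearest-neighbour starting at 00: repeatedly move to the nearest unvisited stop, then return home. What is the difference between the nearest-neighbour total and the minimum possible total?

The nearest-neighbour route is 8 km longer than optimal.

00: N7=12, Z7=14, W5=18, U4=21, F3=23, T7=26 ⇒ N7
N7: Z7=6, W5=10, U4=13, T7=14, F3=27 ⇒ Z7
Z7: W5=4, U4=7, T7=20, F3=21 ⇒ W5
W5: U4=11, F3=17, T7=24 ⇒ U4
U4: T7=27, F3=28 ⇒ T7
T7: F3=29 ⇒ F3
NN route 00 → N7 → Z7 → W5 → U4 → T7 → F3 → 00 costs 112.
Optimal: 00 → F3 → W5 → U4 → Z7 → N7 → T7 → 00 costs 104 (by enumerating all 360 distinct tours).
Excess = 112 − 104 = 8.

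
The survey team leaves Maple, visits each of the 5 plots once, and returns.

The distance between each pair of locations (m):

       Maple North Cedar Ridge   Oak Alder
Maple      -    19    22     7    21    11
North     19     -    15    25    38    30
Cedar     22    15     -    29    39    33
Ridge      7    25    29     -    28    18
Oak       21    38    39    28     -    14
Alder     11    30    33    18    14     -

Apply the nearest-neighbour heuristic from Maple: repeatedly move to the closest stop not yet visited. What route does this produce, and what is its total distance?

Total distance 114 m via the nearest-neighbour route Maple → Ridge → Alder → Oak → North → Cedar → Maple.

Maple → [Ridge:7 / Alder:11 / North:19 / Oak:21 / Cedar:22] → Ridge (7)
Ridge → [Alder:18 / North:25 / Oak:28 / Cedar:29] → Alder (18)
Alder → [Oak:14 / North:30 / Cedar:33] → Oak (14)
Oak → [North:38 / Cedar:39] → North (38)
North → [Cedar:15] → Cedar (15)
Return Cedar→Maple: 22.
Total = 7 + 18 + 14 + 38 + 15 + 22 = 114.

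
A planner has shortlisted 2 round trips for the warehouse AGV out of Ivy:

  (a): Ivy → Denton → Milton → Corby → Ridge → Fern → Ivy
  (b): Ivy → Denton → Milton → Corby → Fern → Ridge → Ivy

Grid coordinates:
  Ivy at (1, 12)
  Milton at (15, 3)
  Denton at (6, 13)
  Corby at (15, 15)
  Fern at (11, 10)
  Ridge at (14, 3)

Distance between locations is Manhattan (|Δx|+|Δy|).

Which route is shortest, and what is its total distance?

72 — (a) is the shortest.

(a): 6 + 19 + 12 + 13 + 10 + 12 = 72
(b): 6 + 19 + 12 + 9 + 10 + 22 = 78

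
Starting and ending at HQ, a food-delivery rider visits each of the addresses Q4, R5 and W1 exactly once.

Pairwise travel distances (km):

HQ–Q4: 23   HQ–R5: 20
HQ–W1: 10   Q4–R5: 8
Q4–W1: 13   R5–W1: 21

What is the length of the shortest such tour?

51 km — the shortest possible round trip.

HQ→Q4→R5→W1→HQ: 23+8+21+10 = 62
HQ→Q4→W1→R5→HQ: 23+13+21+20 = 77
HQ→R5→Q4→W1→HQ: 20+8+13+10 = 51
The minimum is 51.
One optimal route: HQ → R5 → Q4 → W1 → HQ (or its reverse).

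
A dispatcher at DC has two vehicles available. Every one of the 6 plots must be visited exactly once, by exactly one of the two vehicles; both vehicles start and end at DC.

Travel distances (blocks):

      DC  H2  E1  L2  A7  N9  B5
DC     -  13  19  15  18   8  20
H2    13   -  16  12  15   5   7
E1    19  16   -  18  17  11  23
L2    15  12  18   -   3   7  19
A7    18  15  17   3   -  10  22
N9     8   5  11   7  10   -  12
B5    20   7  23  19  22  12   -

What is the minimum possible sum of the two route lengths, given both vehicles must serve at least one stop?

Minimum combined distance: 94 blocks.

There are 2^5 − 1 = 31 ways to divide the 6 stops into two non-empty groups. For each, the best each vehicle can do is its own shortest tour through its group:
  {H2} + {E1, L2, A7, N9, B5}: 26 + 78 = 104
  {E1} + {H2, L2, A7, N9, B5}: 38 + 60 = 98
  {H2, E1} + {L2, A7, N9, B5}: 48 + 60 = 108
  {L2} + {H2, E1, A7, N9, B5}: 30 + 78 = 108
  {H2, L2} + {E1, A7, N9, B5}: 40 + 78 = 118
  {E1, L2} + {H2, A7, N9, B5}: 52 + 60 = 112
  … (31 splits in total)
  {E1, L2, A7} + {H2, N9, B5}: 54 + 40 = 94  ← best
Best: vehicle 1 DC → E1 → A7 → L2 → DC = 54; vehicle 2 DC → H2 → B5 → N9 → DC = 40; combined 94.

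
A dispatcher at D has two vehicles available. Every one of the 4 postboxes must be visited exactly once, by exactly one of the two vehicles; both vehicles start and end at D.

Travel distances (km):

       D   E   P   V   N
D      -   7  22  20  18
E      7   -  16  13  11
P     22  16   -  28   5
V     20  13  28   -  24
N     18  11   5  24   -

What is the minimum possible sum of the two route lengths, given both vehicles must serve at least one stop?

85 km — the smallest possible combined total.

Check every non-empty split of the stops between the two vehicles; for each half take its own optimal tour:
  {E} + {P, V, N}: 14 + 71 = 85
  {P} + {E, V, N}: 44 + 62 = 106
  {E, P} + {V, N}: 45 + 62 = 107
  {V} + {E, P, N}: 40 + 45 = 85
  {E, V} + {P, N}: 40 + 45 = 85
  {P, V} + {E, N}: 70 + 36 = 106
  … (7 splits in total)
Best: vehicle 1 D → E → D = 14; vehicle 2 D → P → N → V → D = 71; combined 85.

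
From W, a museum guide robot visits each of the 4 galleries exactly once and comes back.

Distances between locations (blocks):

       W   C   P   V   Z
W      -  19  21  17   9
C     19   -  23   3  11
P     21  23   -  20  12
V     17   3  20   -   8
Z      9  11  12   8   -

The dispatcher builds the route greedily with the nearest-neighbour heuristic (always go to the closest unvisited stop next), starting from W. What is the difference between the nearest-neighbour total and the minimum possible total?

The nearest-neighbour route is 1 blocks longer than optimal.

From W: Z=9, V=17, C=19, P=21 → choose Z (9).
From Z: V=8, C=11, P=12 → choose V (8).
From V: C=3, P=20 → choose C (3).
From C: P=23 → choose P (23).
NN route W → Z → V → C → P → W costs 64.
Optimal: W → C → V → P → Z → W costs 63 (by enumerating all 12 distinct tours).
Excess = 64 − 63 = 1.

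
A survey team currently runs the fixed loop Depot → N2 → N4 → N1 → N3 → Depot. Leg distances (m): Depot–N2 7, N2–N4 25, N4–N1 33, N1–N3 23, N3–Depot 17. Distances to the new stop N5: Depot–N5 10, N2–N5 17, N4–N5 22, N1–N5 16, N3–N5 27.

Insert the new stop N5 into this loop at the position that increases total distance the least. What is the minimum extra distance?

+5 m — insert N5 between N4 and N1.

Insertion cost between consecutive stops i–j is d(i,N5) + d(N5,j) − d(i,j):
  between Depot and N2: 10 + 17 − 7 = 20
  between N2 and N4: 17 + 22 − 25 = 14
  between N4 and N1: 22 + 16 − 33 = 5
  between N1 and N3: 16 + 27 − 23 = 20
  between N3 and Depot: 27 + 10 − 17 = 20
Cheapest insertion is between N4 and N1, adding 5.
New total = 105 + 5 = 110.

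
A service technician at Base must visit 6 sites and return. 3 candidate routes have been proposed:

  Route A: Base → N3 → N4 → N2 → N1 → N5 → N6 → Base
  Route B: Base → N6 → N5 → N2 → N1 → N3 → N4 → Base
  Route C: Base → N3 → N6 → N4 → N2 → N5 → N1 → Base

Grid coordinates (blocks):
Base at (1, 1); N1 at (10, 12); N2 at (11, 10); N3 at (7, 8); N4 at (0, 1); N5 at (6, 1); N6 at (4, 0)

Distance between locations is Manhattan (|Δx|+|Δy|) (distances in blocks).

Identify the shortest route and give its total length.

46 blocks — Route B is the shortest.

Route A: 13 + 14 + 20 + 3 + 15 + 3 + 4 = 72
Route B: 4 + 3 + 14 + 3 + 7 + 14 + 1 = 46
Route C: 13 + 11 + 5 + 20 + 14 + 15 + 20 = 98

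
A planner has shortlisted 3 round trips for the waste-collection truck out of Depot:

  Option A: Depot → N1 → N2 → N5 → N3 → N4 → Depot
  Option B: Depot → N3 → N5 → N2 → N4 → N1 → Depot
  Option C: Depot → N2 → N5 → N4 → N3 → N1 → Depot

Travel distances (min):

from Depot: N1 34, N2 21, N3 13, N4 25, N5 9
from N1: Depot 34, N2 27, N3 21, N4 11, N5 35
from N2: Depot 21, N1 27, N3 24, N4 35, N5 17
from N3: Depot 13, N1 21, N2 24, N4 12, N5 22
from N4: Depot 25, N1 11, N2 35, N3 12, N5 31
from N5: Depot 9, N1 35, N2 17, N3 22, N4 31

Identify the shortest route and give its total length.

Option A: 34 + 27 + 17 + 22 + 12 + 25 = 137
Option B: 13 + 22 + 17 + 35 + 11 + 34 = 132
Option C: 21 + 17 + 31 + 12 + 21 + 34 = 136

Shortest is Option B, total 132 min.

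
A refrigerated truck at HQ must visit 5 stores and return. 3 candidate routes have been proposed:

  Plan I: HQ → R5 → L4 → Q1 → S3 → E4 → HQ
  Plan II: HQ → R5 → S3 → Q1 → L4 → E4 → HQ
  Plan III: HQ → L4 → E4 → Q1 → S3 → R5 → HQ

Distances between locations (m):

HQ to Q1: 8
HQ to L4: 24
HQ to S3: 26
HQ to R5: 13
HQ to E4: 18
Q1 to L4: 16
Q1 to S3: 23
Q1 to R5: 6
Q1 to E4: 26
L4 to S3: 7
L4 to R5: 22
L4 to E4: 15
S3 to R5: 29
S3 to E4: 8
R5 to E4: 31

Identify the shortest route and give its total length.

Shortest is Plan I, total 100 m.

Plan I: 13 + 22 + 16 + 23 + 8 + 18 = 100
Plan II: 13 + 29 + 23 + 16 + 15 + 18 = 114
Plan III: 24 + 15 + 26 + 23 + 29 + 13 = 130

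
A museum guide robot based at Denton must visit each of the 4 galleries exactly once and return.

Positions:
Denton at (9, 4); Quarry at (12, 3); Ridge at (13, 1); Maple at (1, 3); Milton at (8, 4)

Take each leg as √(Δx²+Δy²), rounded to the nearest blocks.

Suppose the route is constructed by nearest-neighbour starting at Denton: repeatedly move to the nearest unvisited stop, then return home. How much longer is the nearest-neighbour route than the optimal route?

From Denton: Milton=1, Quarry=3, Ridge=5, Maple=8 → choose Milton (1).
From Milton: Quarry=4, Ridge=6, Maple=7 → choose Quarry (4).
From Quarry: Ridge=2, Maple=11 → choose Ridge (2).
From Ridge: Maple=12 → choose Maple (12).
NN route Denton → Milton → Quarry → Ridge → Maple → Denton costs 27.
Optimal: Denton → Quarry → Ridge → Maple → Milton → Denton costs 25 (by enumerating all 12 distinct tours).
Excess = 27 − 25 = 2.

The nearest-neighbour route is 2 blocks longer than optimal.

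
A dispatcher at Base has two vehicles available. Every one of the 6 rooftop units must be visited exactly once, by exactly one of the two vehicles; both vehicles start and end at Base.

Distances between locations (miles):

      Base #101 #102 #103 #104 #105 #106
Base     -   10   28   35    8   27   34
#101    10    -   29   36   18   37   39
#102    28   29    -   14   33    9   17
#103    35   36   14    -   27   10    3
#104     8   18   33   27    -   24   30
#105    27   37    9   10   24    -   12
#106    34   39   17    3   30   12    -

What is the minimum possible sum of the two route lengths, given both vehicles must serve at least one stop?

Minimum combined distance: 107 miles.

Check every non-empty split of the stops between the two vehicles; for each half take its own optimal tour:
  {#101} + {#102, #103, #104, #105, #106}: 20 + 87 = 107
  {#102} + {#101, #103, #104, #105, #106}: 56 + 93 = 149
  {#101, #102} + {#103, #104, #105, #106}: 67 + 77 = 144
  {#103} + {#101, #102, #104, #105, #106}: 70 + 98 = 168
  {#101, #103} + {#102, #104, #105, #106}: 81 + 87 = 168
  {#102, #103} + {#101, #104, #105, #106}: 77 + 93 = 170
  … (31 splits in total)
Best: vehicle 1 Base → #101 → Base = 20; vehicle 2 Base → #102 → #105 → #106 → #103 → #104 → Base = 87; combined 107.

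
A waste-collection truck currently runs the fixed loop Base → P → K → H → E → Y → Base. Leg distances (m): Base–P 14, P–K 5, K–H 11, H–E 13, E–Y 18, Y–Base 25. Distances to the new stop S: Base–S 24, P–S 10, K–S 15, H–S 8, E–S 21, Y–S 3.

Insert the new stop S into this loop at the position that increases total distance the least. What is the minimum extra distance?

Insertion cost between consecutive stops i–j is d(i,S) + d(S,j) − d(i,j):
  between Base and P: 24 + 10 − 14 = 20
  between P and K: 10 + 15 − 5 = 20
  between K and H: 15 + 8 − 11 = 12
  between H and E: 8 + 21 − 13 = 16
  between E and Y: 21 + 3 − 18 = 6
  between Y and Base: 3 + 24 − 25 = 2
Cheapest insertion is between Y and Base, adding 2.
New total = 86 + 2 = 88.

Adding 2 m by placing S on the Y–Base leg.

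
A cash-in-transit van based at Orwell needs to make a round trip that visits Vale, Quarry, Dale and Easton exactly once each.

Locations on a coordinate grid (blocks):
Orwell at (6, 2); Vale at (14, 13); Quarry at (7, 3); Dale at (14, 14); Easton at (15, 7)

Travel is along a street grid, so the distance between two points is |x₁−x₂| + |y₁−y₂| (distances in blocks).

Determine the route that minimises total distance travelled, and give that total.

Shortest round trip = 42 blocks.

With 4 stops there are 4!/2 = 12 distinct round trips (a route and its reverse cost the same).
Orwell-Vale-Quarry-Dale-Easton-Orwell: 19+17+18+8+14 = 76
Orwell-Vale-Quarry-Easton-Dale-Orwell: 19+17+12+8+20 = 76
Orwell-Vale-Dale-Quarry-Easton-Orwell: 19+1+18+12+14 = 64
Orwell-Vale-Dale-Easton-Quarry-Orwell: 19+1+8+12+2 = 42
Orwell-Vale-Easton-Quarry-Dale-Orwell: 19+7+12+18+20 = 76
Orwell-Vale-Easton-Dale-Quarry-Orwell: 19+7+8+18+2 = 54
Orwell-Quarry-Vale-Dale-Easton-Orwell: 2+17+1+8+14 = 42
Orwell-Quarry-Vale-Easton-Dale-Orwell: 2+17+7+8+20 = 54
Orwell-Quarry-Dale-Vale-Easton-Orwell: 2+18+1+7+14 = 42
Orwell-Quarry-Easton-Vale-Dale-Orwell: 2+12+7+1+20 = 42
Orwell-Dale-Vale-Quarry-Easton-Orwell: 20+1+17+12+14 = 64
Orwell-Dale-Quarry-Vale-Easton-Orwell: 20+18+17+7+14 = 76
The minimum is 42.
One optimal route: Orwell → Vale → Dale → Easton → Quarry → Orwell (or its reverse).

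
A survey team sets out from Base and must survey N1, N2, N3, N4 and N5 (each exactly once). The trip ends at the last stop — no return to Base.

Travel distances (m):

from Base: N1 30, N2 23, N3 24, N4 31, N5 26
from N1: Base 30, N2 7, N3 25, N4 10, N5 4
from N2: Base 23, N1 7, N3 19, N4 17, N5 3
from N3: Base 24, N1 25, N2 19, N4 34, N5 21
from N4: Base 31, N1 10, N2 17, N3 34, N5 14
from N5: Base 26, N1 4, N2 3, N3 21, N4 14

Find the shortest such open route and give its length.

Shortest open route: 60 m.

There are 5! = 120 possible orderings.
Base→N1→N2→N3→N4→N5: 30+7+19+34+14 = 104
Base→N1→N2→N3→N5→N4: 30+7+19+21+14 = 91
Base→N1→N2→N4→N3→N5: 30+7+17+34+21 = 109
Base→N1→N2→N4→N5→N3: 30+7+17+14+21 = 89
Base→N1→N2→N5→N3→N4: 30+7+3+21+34 = 95
Base→N1→N2→N5→N4→N3: 30+7+3+14+34 = 88
Base→N1→N3→N2→N4→N5: 30+25+19+17+14 = 105
Base→N1→N3→N2→N5→N4: 30+25+19+3+14 = 91
Base→N1→N3→N4→N2→N5: 30+25+34+17+3 = 109
Base→N1→N3→N4→N5→N2: 30+25+34+14+3 = 106
Base→N1→N3→N5→N2→N4: 30+25+21+3+17 = 96
Base→N1→N3→N5→N4→N2: 30+25+21+14+17 = 107
Base→N1→N4→N2→N3→N5: 30+10+17+19+21 = 97
Base→N1→N4→N2→N5→N3: 30+10+17+3+21 = 81
… (106 more)
Base→N3→N2→N5→N1→N4: 24+19+3+4+10 = 60  ← best
The minimum is 60.
One shortest path: Base → N3 → N2 → N5 → N1 → N4.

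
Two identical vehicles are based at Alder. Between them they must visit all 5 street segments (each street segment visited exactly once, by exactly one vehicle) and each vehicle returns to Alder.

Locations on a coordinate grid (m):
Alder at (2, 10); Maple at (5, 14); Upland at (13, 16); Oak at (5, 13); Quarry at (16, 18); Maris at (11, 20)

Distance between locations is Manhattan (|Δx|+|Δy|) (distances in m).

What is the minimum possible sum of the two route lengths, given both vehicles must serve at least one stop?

Try each way of splitting the stops between the two vehicles (each non-empty) and, for each split, find the best tour for each vehicle:
  {Maple} + {Upland, Oak, Quarry, Maris}: 14 + 48 = 62
  {Upland} + {Maple, Oak, Quarry, Maris}: 34 + 48 = 82
  {Maple, Upland} + {Oak, Quarry, Maris}: 34 + 48 = 82
  {Oak} + {Maple, Upland, Quarry, Maris}: 12 + 48 = 60
  {Maple, Oak} + {Upland, Quarry, Maris}: 14 + 48 = 62
  {Upland, Oak} + {Maple, Quarry, Maris}: 34 + 48 = 82
  … (15 splits in total)
Best: vehicle 1 Alder → Oak → Alder = 12; vehicle 2 Alder → Maple → Upland → Quarry → Maris → Alder = 48; combined 60.

Minimum combined distance: 60 m.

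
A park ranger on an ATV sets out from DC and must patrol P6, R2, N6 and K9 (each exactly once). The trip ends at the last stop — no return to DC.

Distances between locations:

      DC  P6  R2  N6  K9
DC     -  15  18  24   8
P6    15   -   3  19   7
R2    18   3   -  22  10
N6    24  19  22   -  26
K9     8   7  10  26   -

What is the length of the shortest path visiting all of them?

There are 4! = 24 possible orderings.
DC→P6→R2→N6→K9: 15+3+22+26 = 66
DC→P6→R2→K9→N6: 15+3+10+26 = 54
DC→P6→N6→R2→K9: 15+19+22+10 = 66
DC→P6→N6→K9→R2: 15+19+26+10 = 70
DC→P6→K9→R2→N6: 15+7+10+22 = 54
DC→P6→K9→N6→R2: 15+7+26+22 = 70
DC→R2→P6→N6→K9: 18+3+19+26 = 66
DC→R2→P6→K9→N6: 18+3+7+26 = 54
DC→R2→N6→P6→K9: 18+22+19+7 = 66
DC→R2→N6→K9→P6: 18+22+26+7 = 73
DC→R2→K9→P6→N6: 18+10+7+19 = 54
DC→R2→K9→N6→P6: 18+10+26+19 = 73
DC→N6→P6→R2→K9: 24+19+3+10 = 56
DC→N6→P6→K9→R2: 24+19+7+10 = 60
… (10 more)
DC→K9→P6→R2→N6: 8+7+3+22 = 40  ← best
The minimum is 40.
One shortest path: DC → K9 → P6 → R2 → N6.

Shortest open route: 40.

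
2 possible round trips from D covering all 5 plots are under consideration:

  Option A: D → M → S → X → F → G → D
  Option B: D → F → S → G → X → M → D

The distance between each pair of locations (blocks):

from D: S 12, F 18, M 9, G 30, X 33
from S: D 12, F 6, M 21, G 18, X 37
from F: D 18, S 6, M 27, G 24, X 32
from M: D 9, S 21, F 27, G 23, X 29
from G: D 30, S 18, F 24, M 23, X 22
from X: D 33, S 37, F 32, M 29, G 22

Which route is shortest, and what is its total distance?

Shortest is Option B, total 102 blocks.

Option A: 9 + 21 + 37 + 32 + 24 + 30 = 153
Option B: 18 + 6 + 18 + 22 + 29 + 9 = 102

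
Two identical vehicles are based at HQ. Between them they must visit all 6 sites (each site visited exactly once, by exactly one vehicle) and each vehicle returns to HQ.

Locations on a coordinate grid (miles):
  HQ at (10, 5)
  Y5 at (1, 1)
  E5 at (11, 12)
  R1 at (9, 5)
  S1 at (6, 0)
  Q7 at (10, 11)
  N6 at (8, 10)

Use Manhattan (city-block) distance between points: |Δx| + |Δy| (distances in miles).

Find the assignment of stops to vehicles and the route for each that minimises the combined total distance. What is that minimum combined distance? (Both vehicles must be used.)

Try each way of splitting the stops between the two vehicles (each non-empty) and, for each split, find the best tour for each vehicle:
  {Y5} + {E5, R1, S1, Q7, N6}: 26 + 34 = 60
  {E5} + {Y5, R1, S1, Q7, N6}: 16 + 40 = 56
  {Y5, E5} + {R1, S1, Q7, N6}: 42 + 30 = 72
  {R1} + {Y5, E5, S1, Q7, N6}: 2 + 44 = 46
  {Y5, R1} + {E5, S1, Q7, N6}: 26 + 34 = 60
  {E5, R1} + {Y5, S1, Q7, N6}: 18 + 40 = 58
  … (31 splits in total)
Best: vehicle 1 HQ → R1 → HQ = 2; vehicle 2 HQ → Y5 → S1 → N6 → E5 → Q7 → HQ = 44; combined 46.

Minimum combined distance: 46 miles.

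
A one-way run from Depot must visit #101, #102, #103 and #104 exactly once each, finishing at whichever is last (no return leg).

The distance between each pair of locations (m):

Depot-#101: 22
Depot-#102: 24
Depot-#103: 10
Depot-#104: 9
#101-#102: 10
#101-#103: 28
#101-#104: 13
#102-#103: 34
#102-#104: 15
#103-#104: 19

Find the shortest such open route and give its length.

There are 4! = 24 possible orderings.
Depot → #101 → #102 → #103 → #104: 22+10+34+19 = 85
Depot → #101 → #102 → #104 → #103: 22+10+15+19 = 66
Depot → #101 → #103 → #102 → #104: 22+28+34+15 = 99
Depot → #101 → #103 → #104 → #102: 22+28+19+15 = 84
Depot → #101 → #104 → #102 → #103: 22+13+15+34 = 84
Depot → #101 → #104 → #103 → #102: 22+13+19+34 = 88
Depot → #102 → #101 → #103 → #104: 24+10+28+19 = 81
Depot → #102 → #101 → #104 → #103: 24+10+13+19 = 66
Depot → #102 → #103 → #101 → #104: 24+34+28+13 = 99
Depot → #102 → #103 → #104 → #101: 24+34+19+13 = 90
Depot → #102 → #104 → #101 → #103: 24+15+13+28 = 80
Depot → #102 → #104 → #103 → #101: 24+15+19+28 = 86
Depot → #103 → #101 → #102 → #104: 10+28+10+15 = 63
Depot → #103 → #101 → #104 → #102: 10+28+13+15 = 66
… (10 more)
Depot → #103 → #104 → #101 → #102: 10+19+13+10 = 52  ← best
The minimum is 52.
One shortest path: Depot → #103 → #104 → #101 → #102.

Minimum one-way distance = 52 m.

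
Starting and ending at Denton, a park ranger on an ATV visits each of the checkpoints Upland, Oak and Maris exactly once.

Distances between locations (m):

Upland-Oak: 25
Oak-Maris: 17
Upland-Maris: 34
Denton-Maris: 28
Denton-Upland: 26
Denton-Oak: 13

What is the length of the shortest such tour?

Minimum total distance: 90 m.

Denton→Upland→Oak→Maris→Denton: 26+25+17+28 = 96
Denton→Upland→Maris→Oak→Denton: 26+34+17+13 = 90
Denton→Oak→Upland→Maris→Denton: 13+25+34+28 = 100
The minimum is 90.
One optimal route: Denton → Upland → Maris → Oak → Denton (or its reverse).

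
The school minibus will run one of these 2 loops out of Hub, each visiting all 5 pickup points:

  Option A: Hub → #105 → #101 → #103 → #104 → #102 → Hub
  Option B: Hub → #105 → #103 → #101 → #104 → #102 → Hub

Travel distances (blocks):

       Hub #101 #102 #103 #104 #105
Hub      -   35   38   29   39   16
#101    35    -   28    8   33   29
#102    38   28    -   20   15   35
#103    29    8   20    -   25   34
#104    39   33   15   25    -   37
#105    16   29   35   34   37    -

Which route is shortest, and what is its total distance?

Option A: 16 + 29 + 8 + 25 + 15 + 38 = 131
Option B: 16 + 34 + 8 + 33 + 15 + 38 = 144

131 blocks — Option A is the shortest.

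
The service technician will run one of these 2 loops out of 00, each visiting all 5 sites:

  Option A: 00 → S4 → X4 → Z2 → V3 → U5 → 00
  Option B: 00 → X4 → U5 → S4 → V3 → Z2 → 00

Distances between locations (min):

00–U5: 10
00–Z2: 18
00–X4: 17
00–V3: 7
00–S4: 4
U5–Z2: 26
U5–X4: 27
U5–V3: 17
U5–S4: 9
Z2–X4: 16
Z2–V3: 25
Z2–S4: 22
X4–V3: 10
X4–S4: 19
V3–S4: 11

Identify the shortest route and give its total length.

Option A: 4 + 19 + 16 + 25 + 17 + 10 = 91
Option B: 17 + 27 + 9 + 11 + 25 + 18 = 107

91 min — Option A is the shortest.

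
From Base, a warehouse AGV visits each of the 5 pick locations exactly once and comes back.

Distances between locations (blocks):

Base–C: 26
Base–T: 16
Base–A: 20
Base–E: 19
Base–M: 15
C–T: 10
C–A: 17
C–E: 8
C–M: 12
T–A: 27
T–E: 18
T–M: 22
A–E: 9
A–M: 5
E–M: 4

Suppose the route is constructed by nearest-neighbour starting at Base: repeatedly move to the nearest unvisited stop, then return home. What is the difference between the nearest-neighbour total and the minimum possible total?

Excess over optimum: 21 blocks.

From Base: M=15, T=16, E=19, A=20, C=26 → choose M (15).
From M: E=4, A=5, C=12, T=22 → choose E (4).
From E: C=8, A=9, T=18 → choose C (8).
From C: T=10, A=17 → choose T (10).
From T: A=27 → choose A (27).
NN route Base → M → E → C → T → A → Base costs 84.
Optimal: Base → T → C → E → A → M → Base costs 63 (by enumerating all 60 distinct tours).
Excess = 84 − 63 = 21.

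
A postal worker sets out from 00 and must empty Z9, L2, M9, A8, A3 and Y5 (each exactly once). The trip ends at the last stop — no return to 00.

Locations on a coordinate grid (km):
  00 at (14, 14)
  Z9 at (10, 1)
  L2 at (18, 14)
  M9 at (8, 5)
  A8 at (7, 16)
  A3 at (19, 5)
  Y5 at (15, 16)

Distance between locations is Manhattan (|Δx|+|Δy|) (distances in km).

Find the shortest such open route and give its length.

There are 6! = 720 possible orderings.
00 - Z9 - L2 - M9 - A8 - A3 - Y5: 17+21+19+12+23+15 = 107
00 - Z9 - L2 - M9 - A8 - Y5 - A3: 17+21+19+12+8+15 = 92
00 - Z9 - L2 - M9 - A3 - A8 - Y5: 17+21+19+11+23+8 = 99
00 - Z9 - L2 - M9 - A3 - Y5 - A8: 17+21+19+11+15+8 = 91
00 - Z9 - L2 - M9 - Y5 - A8 - A3: 17+21+19+18+8+23 = 106
00 - Z9 - L2 - M9 - Y5 - A3 - A8: 17+21+19+18+15+23 = 113
00 - Z9 - L2 - A8 - M9 - A3 - Y5: 17+21+13+12+11+15 = 89
00 - Z9 - L2 - A8 - M9 - Y5 - A3: 17+21+13+12+18+15 = 96
… (712 more)
00 - L2 - Y5 - A8 - M9 - Z9 - A3: 4+5+8+12+6+13 = 48  ← best
The minimum is 48.
One shortest path: 00 → L2 → Y5 → A8 → M9 → Z9 → A3.

Minimum one-way distance = 48 km.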